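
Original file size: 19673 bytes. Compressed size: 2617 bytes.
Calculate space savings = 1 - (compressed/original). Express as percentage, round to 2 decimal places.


ratio = compressed/original = 2617/19673 = 0.133025
savings = 1 - ratio = 1 - 0.133025 = 0.866975
as a percentage: 0.866975 * 100 = 86.7%

Space savings = 1 - 2617/19673 = 86.7%


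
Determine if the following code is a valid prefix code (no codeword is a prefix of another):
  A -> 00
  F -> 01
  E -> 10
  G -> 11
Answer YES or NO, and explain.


Checking each pair (does one codeword prefix another?):
  A='00' vs F='01': no prefix
  A='00' vs E='10': no prefix
  A='00' vs G='11': no prefix
  F='01' vs A='00': no prefix
  F='01' vs E='10': no prefix
  F='01' vs G='11': no prefix
  E='10' vs A='00': no prefix
  E='10' vs F='01': no prefix
  E='10' vs G='11': no prefix
  G='11' vs A='00': no prefix
  G='11' vs F='01': no prefix
  G='11' vs E='10': no prefix
No violation found over all pairs.

YES -- this is a valid prefix code. No codeword is a prefix of any other codeword.


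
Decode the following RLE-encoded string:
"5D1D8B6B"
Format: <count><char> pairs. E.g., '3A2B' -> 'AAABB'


Expanding each <count><char> pair:
  5D -> 'DDDDD'
  1D -> 'D'
  8B -> 'BBBBBBBB'
  6B -> 'BBBBBB'

Decoded = DDDDDDBBBBBBBBBBBBBB


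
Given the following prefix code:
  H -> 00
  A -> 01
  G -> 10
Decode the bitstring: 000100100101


Decoding step by step:
Bits 00 -> H
Bits 01 -> A
Bits 00 -> H
Bits 10 -> G
Bits 01 -> A
Bits 01 -> A


Decoded message: HAHGAA


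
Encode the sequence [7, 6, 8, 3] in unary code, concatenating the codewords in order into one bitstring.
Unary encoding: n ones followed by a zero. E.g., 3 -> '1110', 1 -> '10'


Encode each number as n ones followed by a terminating 0:
  7 -> 11111110 (8 bits)
  6 -> 1111110 (7 bits)
  8 -> 111111110 (9 bits)
  3 -> 1110 (4 bits)
Total length = 8 + 7 + 9 + 4 = 28 bits.

Unary([7, 6, 8, 3]) = 1111111011111101111111101110 (28 bits)


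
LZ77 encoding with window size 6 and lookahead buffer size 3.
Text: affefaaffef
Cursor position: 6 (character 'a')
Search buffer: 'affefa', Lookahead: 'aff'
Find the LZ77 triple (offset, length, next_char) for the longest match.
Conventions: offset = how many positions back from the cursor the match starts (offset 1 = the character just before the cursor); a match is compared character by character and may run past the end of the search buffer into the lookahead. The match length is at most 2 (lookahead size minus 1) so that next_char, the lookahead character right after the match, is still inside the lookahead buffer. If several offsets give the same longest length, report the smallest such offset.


Try each offset into the search buffer:
  offset=1 (pos 5, char 'a'): match length 1
  offset=2 (pos 4, char 'f'): match length 0
  offset=3 (pos 3, char 'e'): match length 0
  offset=4 (pos 2, char 'f'): match length 0
  offset=5 (pos 1, char 'f'): match length 0
  offset=6 (pos 0, char 'a'): match length 2
Longest match has length 2 at offset 6.
next_char = character at position 6 + 2 = 8 -> 'f'

Best match: offset=6, length=2 (matching 'af' starting at position 0)
LZ77 triple: (6, 2, 'f')


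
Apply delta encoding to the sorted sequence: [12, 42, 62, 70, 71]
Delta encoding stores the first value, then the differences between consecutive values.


First value: 12
Deltas:
  42 - 12 = 30
  62 - 42 = 20
  70 - 62 = 8
  71 - 70 = 1


Delta encoded: [12, 30, 20, 8, 1]


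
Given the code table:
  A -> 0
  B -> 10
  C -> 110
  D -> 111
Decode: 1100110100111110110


Decoding:
110 -> C
0 -> A
110 -> C
10 -> B
0 -> A
111 -> D
110 -> C
110 -> C


Result: CACBADCC


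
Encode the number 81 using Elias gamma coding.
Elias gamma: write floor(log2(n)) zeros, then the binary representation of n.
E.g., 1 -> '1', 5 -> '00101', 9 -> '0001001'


num_bits = floor(log2(81)) + 1 = 7
leading_zeros = num_bits - 1 = 6
binary(81) = 1010001

Elias gamma(81) = '000000' + '1010001' = 0000001010001 (13 bits)


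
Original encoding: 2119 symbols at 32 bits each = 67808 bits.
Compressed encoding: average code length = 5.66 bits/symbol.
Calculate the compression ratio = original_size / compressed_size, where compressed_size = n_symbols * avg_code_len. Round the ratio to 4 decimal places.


original_size = n_symbols * orig_bits = 2119 * 32 = 67808 bits
compressed_size = n_symbols * avg_code_len = 2119 * 5.66 = 11993.54 bits
ratio = original_size / compressed_size = 67808 / 11993.54 = 5.6537

Compression ratio = 5.6537


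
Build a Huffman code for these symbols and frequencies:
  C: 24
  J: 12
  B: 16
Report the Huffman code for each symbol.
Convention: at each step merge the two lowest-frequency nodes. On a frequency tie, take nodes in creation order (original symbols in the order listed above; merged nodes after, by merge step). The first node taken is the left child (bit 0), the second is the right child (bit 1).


Huffman tree construction:
Step 1: Merge J(12) + B(16) = 28
Step 2: Merge C(24) + (J+B)(28) = 52
Read each symbol's code off the tree from the root (left child = 0, right child = 1).

Codes:
  C: 0 (length 1)
  J: 10 (length 2)
  B: 11 (length 2)
Average code length: 80/52 = 1.5385 bits/symbol


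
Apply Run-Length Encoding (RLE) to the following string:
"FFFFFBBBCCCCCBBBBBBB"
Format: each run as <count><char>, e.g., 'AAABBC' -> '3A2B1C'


Scanning runs left to right:
  i=0: run of 'F' x 5 -> '5F'
  i=5: run of 'B' x 3 -> '3B'
  i=8: run of 'C' x 5 -> '5C'
  i=13: run of 'B' x 7 -> '7B'

RLE = 5F3B5C7B


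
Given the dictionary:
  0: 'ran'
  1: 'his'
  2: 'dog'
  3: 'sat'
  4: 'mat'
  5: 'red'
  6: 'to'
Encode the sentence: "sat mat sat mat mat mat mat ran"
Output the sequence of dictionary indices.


Look up each word in the dictionary:
  'sat' -> 3
  'mat' -> 4
  'sat' -> 3
  'mat' -> 4
  'mat' -> 4
  'mat' -> 4
  'mat' -> 4
  'ran' -> 0

Encoded: [3, 4, 3, 4, 4, 4, 4, 0]


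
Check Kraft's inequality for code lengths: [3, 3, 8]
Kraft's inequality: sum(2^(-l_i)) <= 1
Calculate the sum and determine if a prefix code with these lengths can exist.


Sum = 2^(-3) + 2^(-3) + 2^(-8)
    = 0.125 + 0.125 + 0.00390625
    = 65/256 = 0.25390625
Since 0.25390625 <= 1, Kraft's inequality IS satisfied.
A prefix code with these lengths CAN exist.

Kraft sum = 0.25390625. Satisfied.


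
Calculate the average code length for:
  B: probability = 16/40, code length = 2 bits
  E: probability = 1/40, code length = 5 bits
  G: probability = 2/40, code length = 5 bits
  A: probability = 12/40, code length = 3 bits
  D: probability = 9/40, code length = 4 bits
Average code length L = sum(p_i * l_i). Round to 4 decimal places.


Weighted contributions p_i * l_i:
  B: (16/40) * 2 = 32/40
  E: (1/40) * 5 = 5/40
  G: (2/40) * 5 = 10/40
  A: (12/40) * 3 = 36/40
  D: (9/40) * 4 = 36/40
Sum = (32 + 5 + 10 + 36 + 36)/40 = 119/40

L = 119/40 = 2.9750 bits/symbol


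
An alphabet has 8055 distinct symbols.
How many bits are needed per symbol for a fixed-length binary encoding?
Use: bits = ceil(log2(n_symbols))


log2(8055) = 12.9757
Bracket: 2^12 = 4096 < 8055 <= 2^13 = 8192
So ceil(log2(8055)) = 13

bits = ceil(log2(8055)) = ceil(12.9757) = 13 bits


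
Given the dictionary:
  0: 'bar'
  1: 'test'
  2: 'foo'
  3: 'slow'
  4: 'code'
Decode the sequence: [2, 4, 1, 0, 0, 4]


Look up each index in the dictionary:
  2 -> 'foo'
  4 -> 'code'
  1 -> 'test'
  0 -> 'bar'
  0 -> 'bar'
  4 -> 'code'

Decoded: "foo code test bar bar code"


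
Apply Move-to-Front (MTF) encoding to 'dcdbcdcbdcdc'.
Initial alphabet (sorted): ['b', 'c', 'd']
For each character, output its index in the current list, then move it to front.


MTF encoding:
'd': index 2 in ['b', 'c', 'd'] -> ['d', 'b', 'c']
'c': index 2 in ['d', 'b', 'c'] -> ['c', 'd', 'b']
'd': index 1 in ['c', 'd', 'b'] -> ['d', 'c', 'b']
'b': index 2 in ['d', 'c', 'b'] -> ['b', 'd', 'c']
'c': index 2 in ['b', 'd', 'c'] -> ['c', 'b', 'd']
'd': index 2 in ['c', 'b', 'd'] -> ['d', 'c', 'b']
'c': index 1 in ['d', 'c', 'b'] -> ['c', 'd', 'b']
'b': index 2 in ['c', 'd', 'b'] -> ['b', 'c', 'd']
'd': index 2 in ['b', 'c', 'd'] -> ['d', 'b', 'c']
'c': index 2 in ['d', 'b', 'c'] -> ['c', 'd', 'b']
'd': index 1 in ['c', 'd', 'b'] -> ['d', 'c', 'b']
'c': index 1 in ['d', 'c', 'b'] -> ['c', 'd', 'b']


Output: [2, 2, 1, 2, 2, 2, 1, 2, 2, 2, 1, 1]


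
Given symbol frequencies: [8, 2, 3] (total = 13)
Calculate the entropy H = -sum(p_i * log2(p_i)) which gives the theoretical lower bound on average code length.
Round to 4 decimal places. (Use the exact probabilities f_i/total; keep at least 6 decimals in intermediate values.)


Per-symbol terms -p_i * log2(p_i) with p_i = f_i/13:
  p = 8/13 = 0.615385: log2(p) = -0.700440, -p*log2(p) = 0.431040
  p = 2/13 = 0.153846: log2(p) = -2.700440, -p*log2(p) = 0.415452
  p = 3/13 = 0.230769: log2(p) = -2.115477, -p*log2(p) = 0.488187
H = 0.431040 + 0.415452 + 0.488187 = 1.334679

H = 1.3347 bits/symbol


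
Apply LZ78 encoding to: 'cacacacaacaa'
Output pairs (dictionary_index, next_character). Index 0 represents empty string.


LZ78 encoding steps:
Dictionary: {0: ''}
Step 1: w='' (idx 0), next='c' -> output (0, 'c'), add 'c' as idx 1
Step 2: w='' (idx 0), next='a' -> output (0, 'a'), add 'a' as idx 2
Step 3: w='c' (idx 1), next='a' -> output (1, 'a'), add 'ca' as idx 3
Step 4: w='ca' (idx 3), next='c' -> output (3, 'c'), add 'cac' as idx 4
Step 5: w='a' (idx 2), next='a' -> output (2, 'a'), add 'aa' as idx 5
Step 6: w='ca' (idx 3), next='a' -> output (3, 'a'), add 'caa' as idx 6


Encoded: [(0, 'c'), (0, 'a'), (1, 'a'), (3, 'c'), (2, 'a'), (3, 'a')]


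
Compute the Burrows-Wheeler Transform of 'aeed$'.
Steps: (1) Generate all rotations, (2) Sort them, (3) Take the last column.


Rotations (sorted):
  0: $aeed -> last char: d
  1: aeed$ -> last char: $
  2: d$aee -> last char: e
  3: ed$ae -> last char: e
  4: eed$a -> last char: a


BWT = d$eea


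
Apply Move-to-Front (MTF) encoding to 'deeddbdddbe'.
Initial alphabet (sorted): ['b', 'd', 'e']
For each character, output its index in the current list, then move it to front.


MTF encoding:
'd': index 1 in ['b', 'd', 'e'] -> ['d', 'b', 'e']
'e': index 2 in ['d', 'b', 'e'] -> ['e', 'd', 'b']
'e': index 0 in ['e', 'd', 'b'] -> ['e', 'd', 'b']
'd': index 1 in ['e', 'd', 'b'] -> ['d', 'e', 'b']
'd': index 0 in ['d', 'e', 'b'] -> ['d', 'e', 'b']
'b': index 2 in ['d', 'e', 'b'] -> ['b', 'd', 'e']
'd': index 1 in ['b', 'd', 'e'] -> ['d', 'b', 'e']
'd': index 0 in ['d', 'b', 'e'] -> ['d', 'b', 'e']
'd': index 0 in ['d', 'b', 'e'] -> ['d', 'b', 'e']
'b': index 1 in ['d', 'b', 'e'] -> ['b', 'd', 'e']
'e': index 2 in ['b', 'd', 'e'] -> ['e', 'b', 'd']


Output: [1, 2, 0, 1, 0, 2, 1, 0, 0, 1, 2]


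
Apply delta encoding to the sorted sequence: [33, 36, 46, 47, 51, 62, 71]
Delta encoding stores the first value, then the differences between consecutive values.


First value: 33
Deltas:
  36 - 33 = 3
  46 - 36 = 10
  47 - 46 = 1
  51 - 47 = 4
  62 - 51 = 11
  71 - 62 = 9


Delta encoded: [33, 3, 10, 1, 4, 11, 9]


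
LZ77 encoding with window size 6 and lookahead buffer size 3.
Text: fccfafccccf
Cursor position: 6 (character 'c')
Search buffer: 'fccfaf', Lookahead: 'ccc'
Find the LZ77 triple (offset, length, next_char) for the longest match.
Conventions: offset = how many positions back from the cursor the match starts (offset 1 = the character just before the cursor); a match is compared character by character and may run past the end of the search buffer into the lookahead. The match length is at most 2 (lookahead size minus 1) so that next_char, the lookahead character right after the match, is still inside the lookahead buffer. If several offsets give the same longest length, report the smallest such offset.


Try each offset into the search buffer:
  offset=1 (pos 5, char 'f'): match length 0
  offset=2 (pos 4, char 'a'): match length 0
  offset=3 (pos 3, char 'f'): match length 0
  offset=4 (pos 2, char 'c'): match length 1
  offset=5 (pos 1, char 'c'): match length 2
  offset=6 (pos 0, char 'f'): match length 0
Longest match has length 2 at offset 5.
next_char = character at position 6 + 2 = 8 -> 'c'

Best match: offset=5, length=2 (matching 'cc' starting at position 1)
LZ77 triple: (5, 2, 'c')


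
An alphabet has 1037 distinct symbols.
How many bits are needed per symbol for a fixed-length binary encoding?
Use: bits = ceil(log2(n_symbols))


log2(1037) = 10.0182
Bracket: 2^10 = 1024 < 1037 <= 2^11 = 2048
So ceil(log2(1037)) = 11

bits = ceil(log2(1037)) = ceil(10.0182) = 11 bits


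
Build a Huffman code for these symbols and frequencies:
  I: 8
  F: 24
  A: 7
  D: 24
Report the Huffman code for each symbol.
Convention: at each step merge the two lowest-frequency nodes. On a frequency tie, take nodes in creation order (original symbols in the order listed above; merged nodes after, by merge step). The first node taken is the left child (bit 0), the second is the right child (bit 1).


Huffman tree construction:
Step 1: Merge A(7) + I(8) = 15
Step 2: Merge (A+I)(15) + F(24) = 39
Step 3: Merge D(24) + ((A+I)+F)(39) = 63
Read each symbol's code off the tree from the root (left child = 0, right child = 1).

Codes:
  I: 101 (length 3)
  F: 11 (length 2)
  A: 100 (length 3)
  D: 0 (length 1)
Average code length: 117/63 = 1.8571 bits/symbol


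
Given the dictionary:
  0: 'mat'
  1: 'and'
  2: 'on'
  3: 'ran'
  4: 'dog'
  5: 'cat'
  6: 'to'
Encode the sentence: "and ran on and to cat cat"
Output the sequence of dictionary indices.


Look up each word in the dictionary:
  'and' -> 1
  'ran' -> 3
  'on' -> 2
  'and' -> 1
  'to' -> 6
  'cat' -> 5
  'cat' -> 5

Encoded: [1, 3, 2, 1, 6, 5, 5]


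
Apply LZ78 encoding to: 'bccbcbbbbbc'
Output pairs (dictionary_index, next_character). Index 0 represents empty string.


LZ78 encoding steps:
Dictionary: {0: ''}
Step 1: w='' (idx 0), next='b' -> output (0, 'b'), add 'b' as idx 1
Step 2: w='' (idx 0), next='c' -> output (0, 'c'), add 'c' as idx 2
Step 3: w='c' (idx 2), next='b' -> output (2, 'b'), add 'cb' as idx 3
Step 4: w='cb' (idx 3), next='b' -> output (3, 'b'), add 'cbb' as idx 4
Step 5: w='b' (idx 1), next='b' -> output (1, 'b'), add 'bb' as idx 5
Step 6: w='b' (idx 1), next='c' -> output (1, 'c'), add 'bc' as idx 6


Encoded: [(0, 'b'), (0, 'c'), (2, 'b'), (3, 'b'), (1, 'b'), (1, 'c')]


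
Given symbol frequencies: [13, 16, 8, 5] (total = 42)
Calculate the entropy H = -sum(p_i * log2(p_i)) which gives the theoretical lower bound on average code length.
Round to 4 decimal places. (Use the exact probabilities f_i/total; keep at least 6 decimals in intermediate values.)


Per-symbol terms -p_i * log2(p_i) with p_i = f_i/42:
  p = 13/42 = 0.309524: log2(p) = -1.691878, -p*log2(p) = 0.523676
  p = 16/42 = 0.380952: log2(p) = -1.392317, -p*log2(p) = 0.530407
  p = 8/42 = 0.190476: log2(p) = -2.392317, -p*log2(p) = 0.455680
  p = 5/42 = 0.119048: log2(p) = -3.070389, -p*log2(p) = 0.365523
H = 0.523676 + 0.530407 + 0.455680 + 0.365523 = 1.875286

H = 1.8753 bits/symbol


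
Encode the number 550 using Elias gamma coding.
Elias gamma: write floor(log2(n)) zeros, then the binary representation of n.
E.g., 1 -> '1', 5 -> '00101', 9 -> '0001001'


num_bits = floor(log2(550)) + 1 = 10
leading_zeros = num_bits - 1 = 9
binary(550) = 1000100110

Elias gamma(550) = '000000000' + '1000100110' = 0000000001000100110 (19 bits)


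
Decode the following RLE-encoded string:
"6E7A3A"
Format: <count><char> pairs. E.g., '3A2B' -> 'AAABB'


Expanding each <count><char> pair:
  6E -> 'EEEEEE'
  7A -> 'AAAAAAA'
  3A -> 'AAA'

Decoded = EEEEEEAAAAAAAAAA


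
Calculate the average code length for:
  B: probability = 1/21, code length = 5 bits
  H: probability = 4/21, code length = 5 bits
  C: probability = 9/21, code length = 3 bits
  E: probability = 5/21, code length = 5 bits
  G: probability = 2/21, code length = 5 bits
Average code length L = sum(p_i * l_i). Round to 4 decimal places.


Weighted contributions p_i * l_i:
  B: (1/21) * 5 = 5/21
  H: (4/21) * 5 = 20/21
  C: (9/21) * 3 = 27/21
  E: (5/21) * 5 = 25/21
  G: (2/21) * 5 = 10/21
Sum = (5 + 20 + 27 + 25 + 10)/21 = 87/21

L = 87/21 = 4.1429 bits/symbol


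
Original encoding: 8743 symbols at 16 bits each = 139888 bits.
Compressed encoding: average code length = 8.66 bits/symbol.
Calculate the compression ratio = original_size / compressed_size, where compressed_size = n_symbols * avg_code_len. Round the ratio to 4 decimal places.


original_size = n_symbols * orig_bits = 8743 * 16 = 139888 bits
compressed_size = n_symbols * avg_code_len = 8743 * 8.66 = 75714.38 bits
ratio = original_size / compressed_size = 139888 / 75714.38 = 1.8476

Compression ratio = 1.8476


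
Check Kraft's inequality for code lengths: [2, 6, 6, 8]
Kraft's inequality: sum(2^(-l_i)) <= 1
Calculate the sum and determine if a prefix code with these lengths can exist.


Sum = 2^(-2) + 2^(-6) + 2^(-6) + 2^(-8)
    = 0.25 + 0.015625 + 0.015625 + 0.00390625
    = 73/256 = 0.28515625
Since 0.28515625 <= 1, Kraft's inequality IS satisfied.
A prefix code with these lengths CAN exist.

Kraft sum = 0.28515625. Satisfied.


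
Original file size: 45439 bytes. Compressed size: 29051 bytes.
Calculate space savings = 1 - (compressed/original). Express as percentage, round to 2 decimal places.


ratio = compressed/original = 29051/45439 = 0.639341
savings = 1 - ratio = 1 - 0.639341 = 0.360659
as a percentage: 0.360659 * 100 = 36.07%

Space savings = 1 - 29051/45439 = 36.07%


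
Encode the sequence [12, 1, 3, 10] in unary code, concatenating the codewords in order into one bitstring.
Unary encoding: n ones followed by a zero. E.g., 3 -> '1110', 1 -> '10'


Encode each number as n ones followed by a terminating 0:
  12 -> 1111111111110 (13 bits)
  1 -> 10 (2 bits)
  3 -> 1110 (4 bits)
  10 -> 11111111110 (11 bits)
Total length = 13 + 2 + 4 + 11 = 30 bits.

Unary([12, 1, 3, 10]) = 111111111111010111011111111110 (30 bits)


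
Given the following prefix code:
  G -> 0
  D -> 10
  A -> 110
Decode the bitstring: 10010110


Decoding step by step:
Bits 10 -> D
Bits 0 -> G
Bits 10 -> D
Bits 110 -> A


Decoded message: DGDA


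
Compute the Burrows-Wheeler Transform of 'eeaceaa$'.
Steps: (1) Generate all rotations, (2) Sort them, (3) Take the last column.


Rotations (sorted):
  0: $eeaceaa -> last char: a
  1: a$eeacea -> last char: a
  2: aa$eeace -> last char: e
  3: aceaa$ee -> last char: e
  4: ceaa$eea -> last char: a
  5: eaa$eeac -> last char: c
  6: eaceaa$e -> last char: e
  7: eeaceaa$ -> last char: $


BWT = aaeeace$


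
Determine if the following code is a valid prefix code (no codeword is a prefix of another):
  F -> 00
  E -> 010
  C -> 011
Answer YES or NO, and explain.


Checking each pair (does one codeword prefix another?):
  F='00' vs E='010': no prefix
  F='00' vs C='011': no prefix
  E='010' vs F='00': no prefix
  E='010' vs C='011': no prefix
  C='011' vs F='00': no prefix
  C='011' vs E='010': no prefix
No violation found over all pairs.

YES -- this is a valid prefix code. No codeword is a prefix of any other codeword.


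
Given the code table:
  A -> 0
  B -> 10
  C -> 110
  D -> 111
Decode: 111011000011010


Decoding:
111 -> D
0 -> A
110 -> C
0 -> A
0 -> A
0 -> A
110 -> C
10 -> B


Result: DACAAACB


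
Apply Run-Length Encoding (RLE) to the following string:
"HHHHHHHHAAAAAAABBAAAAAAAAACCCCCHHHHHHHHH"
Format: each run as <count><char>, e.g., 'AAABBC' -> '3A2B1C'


Scanning runs left to right:
  i=0: run of 'H' x 8 -> '8H'
  i=8: run of 'A' x 7 -> '7A'
  i=15: run of 'B' x 2 -> '2B'
  i=17: run of 'A' x 9 -> '9A'
  i=26: run of 'C' x 5 -> '5C'
  i=31: run of 'H' x 9 -> '9H'

RLE = 8H7A2B9A5C9H


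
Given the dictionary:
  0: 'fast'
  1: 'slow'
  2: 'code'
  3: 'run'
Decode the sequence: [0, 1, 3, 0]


Look up each index in the dictionary:
  0 -> 'fast'
  1 -> 'slow'
  3 -> 'run'
  0 -> 'fast'

Decoded: "fast slow run fast"


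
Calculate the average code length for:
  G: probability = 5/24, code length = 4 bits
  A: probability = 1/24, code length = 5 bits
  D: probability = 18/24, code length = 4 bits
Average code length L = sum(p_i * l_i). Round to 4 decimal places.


Weighted contributions p_i * l_i:
  G: (5/24) * 4 = 20/24
  A: (1/24) * 5 = 5/24
  D: (18/24) * 4 = 72/24
Sum = (20 + 5 + 72)/24 = 97/24

L = 97/24 = 4.0417 bits/symbol


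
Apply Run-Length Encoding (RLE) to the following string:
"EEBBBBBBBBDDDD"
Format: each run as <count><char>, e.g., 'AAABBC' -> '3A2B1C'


Scanning runs left to right:
  i=0: run of 'E' x 2 -> '2E'
  i=2: run of 'B' x 8 -> '8B'
  i=10: run of 'D' x 4 -> '4D'

RLE = 2E8B4D


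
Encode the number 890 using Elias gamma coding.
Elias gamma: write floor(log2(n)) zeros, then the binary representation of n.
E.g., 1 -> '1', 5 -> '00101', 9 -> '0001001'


num_bits = floor(log2(890)) + 1 = 10
leading_zeros = num_bits - 1 = 9
binary(890) = 1101111010

Elias gamma(890) = '000000000' + '1101111010' = 0000000001101111010 (19 bits)


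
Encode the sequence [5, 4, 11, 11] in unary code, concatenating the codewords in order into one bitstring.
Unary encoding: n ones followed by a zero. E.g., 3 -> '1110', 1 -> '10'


Encode each number as n ones followed by a terminating 0:
  5 -> 111110 (6 bits)
  4 -> 11110 (5 bits)
  11 -> 111111111110 (12 bits)
  11 -> 111111111110 (12 bits)
Total length = 6 + 5 + 12 + 12 = 35 bits.

Unary([5, 4, 11, 11]) = 11111011110111111111110111111111110 (35 bits)


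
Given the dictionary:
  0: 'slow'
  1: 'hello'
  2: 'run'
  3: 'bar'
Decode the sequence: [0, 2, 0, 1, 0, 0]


Look up each index in the dictionary:
  0 -> 'slow'
  2 -> 'run'
  0 -> 'slow'
  1 -> 'hello'
  0 -> 'slow'
  0 -> 'slow'

Decoded: "slow run slow hello slow slow"


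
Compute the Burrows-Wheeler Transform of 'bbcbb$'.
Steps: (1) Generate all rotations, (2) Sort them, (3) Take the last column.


Rotations (sorted):
  0: $bbcbb -> last char: b
  1: b$bbcb -> last char: b
  2: bb$bbc -> last char: c
  3: bbcbb$ -> last char: $
  4: bcbb$b -> last char: b
  5: cbb$bb -> last char: b


BWT = bbc$bb


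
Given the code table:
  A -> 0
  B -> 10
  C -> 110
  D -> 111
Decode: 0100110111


Decoding:
0 -> A
10 -> B
0 -> A
110 -> C
111 -> D


Result: ABACD


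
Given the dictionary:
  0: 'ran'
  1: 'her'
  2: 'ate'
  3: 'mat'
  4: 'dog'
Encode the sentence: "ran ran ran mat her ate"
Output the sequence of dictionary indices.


Look up each word in the dictionary:
  'ran' -> 0
  'ran' -> 0
  'ran' -> 0
  'mat' -> 3
  'her' -> 1
  'ate' -> 2

Encoded: [0, 0, 0, 3, 1, 2]


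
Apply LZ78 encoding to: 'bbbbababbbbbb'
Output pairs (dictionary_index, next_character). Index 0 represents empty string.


LZ78 encoding steps:
Dictionary: {0: ''}
Step 1: w='' (idx 0), next='b' -> output (0, 'b'), add 'b' as idx 1
Step 2: w='b' (idx 1), next='b' -> output (1, 'b'), add 'bb' as idx 2
Step 3: w='b' (idx 1), next='a' -> output (1, 'a'), add 'ba' as idx 3
Step 4: w='ba' (idx 3), next='b' -> output (3, 'b'), add 'bab' as idx 4
Step 5: w='bb' (idx 2), next='b' -> output (2, 'b'), add 'bbb' as idx 5
Step 6: w='bb' (idx 2), end of input -> output (2, '')


Encoded: [(0, 'b'), (1, 'b'), (1, 'a'), (3, 'b'), (2, 'b'), (2, '')]


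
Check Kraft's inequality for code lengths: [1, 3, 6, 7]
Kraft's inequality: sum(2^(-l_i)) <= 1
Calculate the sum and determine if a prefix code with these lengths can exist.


Sum = 2^(-1) + 2^(-3) + 2^(-6) + 2^(-7)
    = 0.5 + 0.125 + 0.015625 + 0.0078125
    = 83/128 = 0.6484375
Since 0.6484375 <= 1, Kraft's inequality IS satisfied.
A prefix code with these lengths CAN exist.

Kraft sum = 0.6484375. Satisfied.


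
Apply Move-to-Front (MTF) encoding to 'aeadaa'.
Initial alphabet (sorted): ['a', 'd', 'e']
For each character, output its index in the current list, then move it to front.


MTF encoding:
'a': index 0 in ['a', 'd', 'e'] -> ['a', 'd', 'e']
'e': index 2 in ['a', 'd', 'e'] -> ['e', 'a', 'd']
'a': index 1 in ['e', 'a', 'd'] -> ['a', 'e', 'd']
'd': index 2 in ['a', 'e', 'd'] -> ['d', 'a', 'e']
'a': index 1 in ['d', 'a', 'e'] -> ['a', 'd', 'e']
'a': index 0 in ['a', 'd', 'e'] -> ['a', 'd', 'e']


Output: [0, 2, 1, 2, 1, 0]


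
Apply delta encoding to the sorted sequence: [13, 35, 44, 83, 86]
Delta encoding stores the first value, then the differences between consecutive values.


First value: 13
Deltas:
  35 - 13 = 22
  44 - 35 = 9
  83 - 44 = 39
  86 - 83 = 3


Delta encoded: [13, 22, 9, 39, 3]


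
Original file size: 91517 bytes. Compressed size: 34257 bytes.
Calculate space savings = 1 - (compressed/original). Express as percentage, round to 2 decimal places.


ratio = compressed/original = 34257/91517 = 0.374324
savings = 1 - ratio = 1 - 0.374324 = 0.625676
as a percentage: 0.625676 * 100 = 62.57%

Space savings = 1 - 34257/91517 = 62.57%


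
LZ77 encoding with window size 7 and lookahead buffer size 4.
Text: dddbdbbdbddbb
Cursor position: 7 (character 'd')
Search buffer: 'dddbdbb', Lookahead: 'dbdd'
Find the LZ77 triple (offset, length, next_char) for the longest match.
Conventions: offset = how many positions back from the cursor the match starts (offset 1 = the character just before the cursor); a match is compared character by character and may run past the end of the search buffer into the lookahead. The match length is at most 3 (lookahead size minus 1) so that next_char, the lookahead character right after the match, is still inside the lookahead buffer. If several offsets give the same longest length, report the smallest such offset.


Try each offset into the search buffer:
  offset=1 (pos 6, char 'b'): match length 0
  offset=2 (pos 5, char 'b'): match length 0
  offset=3 (pos 4, char 'd'): match length 2
  offset=4 (pos 3, char 'b'): match length 0
  offset=5 (pos 2, char 'd'): match length 3
  offset=6 (pos 1, char 'd'): match length 1
  offset=7 (pos 0, char 'd'): match length 1
Longest match has length 3 at offset 5.
next_char = character at position 7 + 3 = 10 -> 'd'

Best match: offset=5, length=3 (matching 'dbd' starting at position 2)
LZ77 triple: (5, 3, 'd')


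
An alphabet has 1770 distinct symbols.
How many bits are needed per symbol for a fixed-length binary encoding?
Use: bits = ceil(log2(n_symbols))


log2(1770) = 10.7895
Bracket: 2^10 = 1024 < 1770 <= 2^11 = 2048
So ceil(log2(1770)) = 11

bits = ceil(log2(1770)) = ceil(10.7895) = 11 bits


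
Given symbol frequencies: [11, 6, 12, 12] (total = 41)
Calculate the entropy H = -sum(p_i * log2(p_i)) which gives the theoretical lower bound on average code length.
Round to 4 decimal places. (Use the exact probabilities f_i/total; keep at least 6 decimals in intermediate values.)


Per-symbol terms -p_i * log2(p_i) with p_i = f_i/41:
  p = 11/41 = 0.268293: log2(p) = -1.898120, -p*log2(p) = 0.509252
  p = 6/41 = 0.146341: log2(p) = -2.772590, -p*log2(p) = 0.405745
  p = 12/41 = 0.292683: log2(p) = -1.772590, -p*log2(p) = 0.518807
  p = 12/41 = 0.292683: log2(p) = -1.772590, -p*log2(p) = 0.518807
H = 0.509252 + 0.405745 + 0.518807 + 0.518807 = 1.952611

H = 1.9526 bits/symbol


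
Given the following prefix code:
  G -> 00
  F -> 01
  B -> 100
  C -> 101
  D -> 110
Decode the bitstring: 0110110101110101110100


Decoding step by step:
Bits 01 -> F
Bits 101 -> C
Bits 101 -> C
Bits 01 -> F
Bits 110 -> D
Bits 101 -> C
Bits 110 -> D
Bits 100 -> B


Decoded message: FCCFDCDB


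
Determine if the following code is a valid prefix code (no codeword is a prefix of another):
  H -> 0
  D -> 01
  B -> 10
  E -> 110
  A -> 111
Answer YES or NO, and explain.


Checking each pair (does one codeword prefix another?):
  H='0' vs D='01': prefix -- VIOLATION

NO -- this is NOT a valid prefix code. H (0) is a prefix of D (01).


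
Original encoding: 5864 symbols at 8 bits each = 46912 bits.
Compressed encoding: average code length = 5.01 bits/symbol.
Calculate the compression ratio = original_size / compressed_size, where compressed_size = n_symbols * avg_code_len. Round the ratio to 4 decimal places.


original_size = n_symbols * orig_bits = 5864 * 8 = 46912 bits
compressed_size = n_symbols * avg_code_len = 5864 * 5.01 = 29378.64 bits
ratio = original_size / compressed_size = 46912 / 29378.64 = 1.5968

Compression ratio = 1.5968


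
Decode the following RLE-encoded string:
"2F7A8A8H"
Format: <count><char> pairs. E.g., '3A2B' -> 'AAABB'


Expanding each <count><char> pair:
  2F -> 'FF'
  7A -> 'AAAAAAA'
  8A -> 'AAAAAAAA'
  8H -> 'HHHHHHHH'

Decoded = FFAAAAAAAAAAAAAAAHHHHHHHH


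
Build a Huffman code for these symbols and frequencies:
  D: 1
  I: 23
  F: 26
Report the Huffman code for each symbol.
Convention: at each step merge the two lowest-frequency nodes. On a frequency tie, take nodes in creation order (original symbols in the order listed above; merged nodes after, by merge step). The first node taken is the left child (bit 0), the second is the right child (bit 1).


Huffman tree construction:
Step 1: Merge D(1) + I(23) = 24
Step 2: Merge (D+I)(24) + F(26) = 50
Read each symbol's code off the tree from the root (left child = 0, right child = 1).

Codes:
  D: 00 (length 2)
  I: 01 (length 2)
  F: 1 (length 1)
Average code length: 74/50 = 1.4800 bits/symbol


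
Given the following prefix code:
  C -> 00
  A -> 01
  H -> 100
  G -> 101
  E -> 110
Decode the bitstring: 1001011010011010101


Decoding step by step:
Bits 100 -> H
Bits 101 -> G
Bits 101 -> G
Bits 00 -> C
Bits 110 -> E
Bits 101 -> G
Bits 01 -> A


Decoded message: HGGCEGA


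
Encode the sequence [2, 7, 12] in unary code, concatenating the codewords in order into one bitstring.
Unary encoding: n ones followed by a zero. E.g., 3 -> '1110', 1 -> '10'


Encode each number as n ones followed by a terminating 0:
  2 -> 110 (3 bits)
  7 -> 11111110 (8 bits)
  12 -> 1111111111110 (13 bits)
Total length = 3 + 8 + 13 = 24 bits.

Unary([2, 7, 12]) = 110111111101111111111110 (24 bits)


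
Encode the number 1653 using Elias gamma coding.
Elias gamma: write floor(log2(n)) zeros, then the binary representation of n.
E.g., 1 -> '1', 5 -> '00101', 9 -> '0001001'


num_bits = floor(log2(1653)) + 1 = 11
leading_zeros = num_bits - 1 = 10
binary(1653) = 11001110101

Elias gamma(1653) = '0000000000' + '11001110101' = 000000000011001110101 (21 bits)


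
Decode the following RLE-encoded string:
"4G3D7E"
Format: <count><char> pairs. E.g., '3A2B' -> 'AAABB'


Expanding each <count><char> pair:
  4G -> 'GGGG'
  3D -> 'DDD'
  7E -> 'EEEEEEE'

Decoded = GGGGDDDEEEEEEE


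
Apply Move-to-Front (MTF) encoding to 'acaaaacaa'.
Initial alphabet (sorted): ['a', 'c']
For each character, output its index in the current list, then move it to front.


MTF encoding:
'a': index 0 in ['a', 'c'] -> ['a', 'c']
'c': index 1 in ['a', 'c'] -> ['c', 'a']
'a': index 1 in ['c', 'a'] -> ['a', 'c']
'a': index 0 in ['a', 'c'] -> ['a', 'c']
'a': index 0 in ['a', 'c'] -> ['a', 'c']
'a': index 0 in ['a', 'c'] -> ['a', 'c']
'c': index 1 in ['a', 'c'] -> ['c', 'a']
'a': index 1 in ['c', 'a'] -> ['a', 'c']
'a': index 0 in ['a', 'c'] -> ['a', 'c']


Output: [0, 1, 1, 0, 0, 0, 1, 1, 0]


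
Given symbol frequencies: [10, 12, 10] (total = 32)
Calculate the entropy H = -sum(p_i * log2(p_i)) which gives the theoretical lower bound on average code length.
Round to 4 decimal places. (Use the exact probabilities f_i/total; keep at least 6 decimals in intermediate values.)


Per-symbol terms -p_i * log2(p_i) with p_i = f_i/32:
  p = 10/32 = 0.312500: log2(p) = -1.678072, -p*log2(p) = 0.524397
  p = 12/32 = 0.375000: log2(p) = -1.415037, -p*log2(p) = 0.530639
  p = 10/32 = 0.312500: log2(p) = -1.678072, -p*log2(p) = 0.524397
H = 0.524397 + 0.530639 + 0.524397 = 1.579433

H = 1.5794 bits/symbol


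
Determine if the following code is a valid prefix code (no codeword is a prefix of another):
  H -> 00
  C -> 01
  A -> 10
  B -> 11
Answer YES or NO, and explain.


Checking each pair (does one codeword prefix another?):
  H='00' vs C='01': no prefix
  H='00' vs A='10': no prefix
  H='00' vs B='11': no prefix
  C='01' vs H='00': no prefix
  C='01' vs A='10': no prefix
  C='01' vs B='11': no prefix
  A='10' vs H='00': no prefix
  A='10' vs C='01': no prefix
  A='10' vs B='11': no prefix
  B='11' vs H='00': no prefix
  B='11' vs C='01': no prefix
  B='11' vs A='10': no prefix
No violation found over all pairs.

YES -- this is a valid prefix code. No codeword is a prefix of any other codeword.


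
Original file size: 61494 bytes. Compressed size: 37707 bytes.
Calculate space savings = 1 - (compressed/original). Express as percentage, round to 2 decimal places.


ratio = compressed/original = 37707/61494 = 0.613182
savings = 1 - ratio = 1 - 0.613182 = 0.386818
as a percentage: 0.386818 * 100 = 38.68%

Space savings = 1 - 37707/61494 = 38.68%


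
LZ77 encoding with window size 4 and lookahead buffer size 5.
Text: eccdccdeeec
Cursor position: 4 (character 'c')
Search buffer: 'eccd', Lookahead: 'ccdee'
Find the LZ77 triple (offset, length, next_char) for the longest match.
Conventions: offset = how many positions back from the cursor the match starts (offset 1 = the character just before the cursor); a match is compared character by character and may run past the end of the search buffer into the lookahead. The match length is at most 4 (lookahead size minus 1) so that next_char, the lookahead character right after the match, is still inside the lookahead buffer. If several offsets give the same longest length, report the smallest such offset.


Try each offset into the search buffer:
  offset=1 (pos 3, char 'd'): match length 0
  offset=2 (pos 2, char 'c'): match length 1
  offset=3 (pos 1, char 'c'): match length 3
  offset=4 (pos 0, char 'e'): match length 0
Longest match has length 3 at offset 3.
next_char = character at position 4 + 3 = 7 -> 'e'

Best match: offset=3, length=3 (matching 'ccd' starting at position 1)
LZ77 triple: (3, 3, 'e')


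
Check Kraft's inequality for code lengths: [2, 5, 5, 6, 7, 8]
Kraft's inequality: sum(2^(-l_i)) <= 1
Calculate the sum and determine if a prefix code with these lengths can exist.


Sum = 2^(-2) + 2^(-5) + 2^(-5) + 2^(-6) + 2^(-7) + 2^(-8)
    = 0.25 + 0.03125 + 0.03125 + 0.015625 + 0.0078125 + 0.00390625
    = 87/256 = 0.33984375
Since 0.33984375 <= 1, Kraft's inequality IS satisfied.
A prefix code with these lengths CAN exist.

Kraft sum = 0.33984375. Satisfied.


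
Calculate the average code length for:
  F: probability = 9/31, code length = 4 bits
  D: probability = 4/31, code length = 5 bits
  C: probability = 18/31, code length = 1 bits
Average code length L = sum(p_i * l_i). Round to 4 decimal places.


Weighted contributions p_i * l_i:
  F: (9/31) * 4 = 36/31
  D: (4/31) * 5 = 20/31
  C: (18/31) * 1 = 18/31
Sum = (36 + 20 + 18)/31 = 74/31

L = 74/31 = 2.3871 bits/symbol


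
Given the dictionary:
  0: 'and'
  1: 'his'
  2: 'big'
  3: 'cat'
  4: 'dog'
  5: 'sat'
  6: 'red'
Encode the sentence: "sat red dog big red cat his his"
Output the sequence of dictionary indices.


Look up each word in the dictionary:
  'sat' -> 5
  'red' -> 6
  'dog' -> 4
  'big' -> 2
  'red' -> 6
  'cat' -> 3
  'his' -> 1
  'his' -> 1

Encoded: [5, 6, 4, 2, 6, 3, 1, 1]


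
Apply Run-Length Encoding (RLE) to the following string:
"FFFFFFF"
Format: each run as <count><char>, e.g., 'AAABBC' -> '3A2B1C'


Scanning runs left to right:
  i=0: run of 'F' x 7 -> '7F'

RLE = 7F


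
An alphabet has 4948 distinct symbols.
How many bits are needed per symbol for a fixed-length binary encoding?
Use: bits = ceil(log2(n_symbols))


log2(4948) = 12.2726
Bracket: 2^12 = 4096 < 4948 <= 2^13 = 8192
So ceil(log2(4948)) = 13

bits = ceil(log2(4948)) = ceil(12.2726) = 13 bits


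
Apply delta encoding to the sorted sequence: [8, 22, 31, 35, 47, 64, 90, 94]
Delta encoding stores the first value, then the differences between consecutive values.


First value: 8
Deltas:
  22 - 8 = 14
  31 - 22 = 9
  35 - 31 = 4
  47 - 35 = 12
  64 - 47 = 17
  90 - 64 = 26
  94 - 90 = 4


Delta encoded: [8, 14, 9, 4, 12, 17, 26, 4]


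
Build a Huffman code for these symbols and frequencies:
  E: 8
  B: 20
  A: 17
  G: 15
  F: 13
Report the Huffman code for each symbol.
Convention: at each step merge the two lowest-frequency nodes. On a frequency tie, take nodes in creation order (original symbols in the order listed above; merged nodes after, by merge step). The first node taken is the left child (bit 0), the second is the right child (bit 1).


Huffman tree construction:
Step 1: Merge E(8) + F(13) = 21
Step 2: Merge G(15) + A(17) = 32
Step 3: Merge B(20) + (E+F)(21) = 41
Step 4: Merge (G+A)(32) + (B+(E+F))(41) = 73
Read each symbol's code off the tree from the root (left child = 0, right child = 1).

Codes:
  E: 110 (length 3)
  B: 10 (length 2)
  A: 01 (length 2)
  G: 00 (length 2)
  F: 111 (length 3)
Average code length: 167/73 = 2.2877 bits/symbol


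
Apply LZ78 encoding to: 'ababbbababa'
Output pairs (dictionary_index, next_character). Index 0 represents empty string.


LZ78 encoding steps:
Dictionary: {0: ''}
Step 1: w='' (idx 0), next='a' -> output (0, 'a'), add 'a' as idx 1
Step 2: w='' (idx 0), next='b' -> output (0, 'b'), add 'b' as idx 2
Step 3: w='a' (idx 1), next='b' -> output (1, 'b'), add 'ab' as idx 3
Step 4: w='b' (idx 2), next='b' -> output (2, 'b'), add 'bb' as idx 4
Step 5: w='ab' (idx 3), next='a' -> output (3, 'a'), add 'aba' as idx 5
Step 6: w='b' (idx 2), next='a' -> output (2, 'a'), add 'ba' as idx 6


Encoded: [(0, 'a'), (0, 'b'), (1, 'b'), (2, 'b'), (3, 'a'), (2, 'a')]


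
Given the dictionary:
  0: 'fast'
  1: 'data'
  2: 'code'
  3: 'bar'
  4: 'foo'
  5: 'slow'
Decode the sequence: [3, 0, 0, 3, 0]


Look up each index in the dictionary:
  3 -> 'bar'
  0 -> 'fast'
  0 -> 'fast'
  3 -> 'bar'
  0 -> 'fast'

Decoded: "bar fast fast bar fast"


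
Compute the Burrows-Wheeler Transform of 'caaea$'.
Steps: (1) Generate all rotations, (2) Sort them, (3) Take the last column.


Rotations (sorted):
  0: $caaea -> last char: a
  1: a$caae -> last char: e
  2: aaea$c -> last char: c
  3: aea$ca -> last char: a
  4: caaea$ -> last char: $
  5: ea$caa -> last char: a


BWT = aeca$a


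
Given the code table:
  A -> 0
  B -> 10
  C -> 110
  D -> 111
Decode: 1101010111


Decoding:
110 -> C
10 -> B
10 -> B
111 -> D


Result: CBBD


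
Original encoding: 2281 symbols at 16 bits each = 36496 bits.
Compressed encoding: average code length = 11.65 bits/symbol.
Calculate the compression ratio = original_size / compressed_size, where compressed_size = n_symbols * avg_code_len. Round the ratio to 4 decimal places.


original_size = n_symbols * orig_bits = 2281 * 16 = 36496 bits
compressed_size = n_symbols * avg_code_len = 2281 * 11.65 = 26573.65 bits
ratio = original_size / compressed_size = 36496 / 26573.65 = 1.3734

Compression ratio = 1.3734


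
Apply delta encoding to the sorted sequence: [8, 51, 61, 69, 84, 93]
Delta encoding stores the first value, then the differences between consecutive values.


First value: 8
Deltas:
  51 - 8 = 43
  61 - 51 = 10
  69 - 61 = 8
  84 - 69 = 15
  93 - 84 = 9


Delta encoded: [8, 43, 10, 8, 15, 9]


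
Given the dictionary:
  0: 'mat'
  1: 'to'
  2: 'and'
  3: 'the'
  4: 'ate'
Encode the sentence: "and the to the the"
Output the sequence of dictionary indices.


Look up each word in the dictionary:
  'and' -> 2
  'the' -> 3
  'to' -> 1
  'the' -> 3
  'the' -> 3

Encoded: [2, 3, 1, 3, 3]


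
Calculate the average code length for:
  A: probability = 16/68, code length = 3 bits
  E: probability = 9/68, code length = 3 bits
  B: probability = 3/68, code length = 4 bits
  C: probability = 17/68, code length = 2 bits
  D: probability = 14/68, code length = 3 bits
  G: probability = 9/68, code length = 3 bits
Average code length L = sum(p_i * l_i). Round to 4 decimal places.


Weighted contributions p_i * l_i:
  A: (16/68) * 3 = 48/68
  E: (9/68) * 3 = 27/68
  B: (3/68) * 4 = 12/68
  C: (17/68) * 2 = 34/68
  D: (14/68) * 3 = 42/68
  G: (9/68) * 3 = 27/68
Sum = (48 + 27 + 12 + 34 + 42 + 27)/68 = 190/68

L = 190/68 = 2.7941 bits/symbol
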